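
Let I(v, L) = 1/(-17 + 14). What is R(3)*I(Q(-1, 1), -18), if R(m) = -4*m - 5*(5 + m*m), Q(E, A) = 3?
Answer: 82/3 ≈ 27.333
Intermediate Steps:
I(v, L) = -⅓ (I(v, L) = 1/(-3) = -⅓)
R(m) = -25 - 5*m² - 4*m (R(m) = -4*m - 5*(5 + m²) = -4*m + (-25 - 5*m²) = -25 - 5*m² - 4*m)
R(3)*I(Q(-1, 1), -18) = (-25 - 5*3² - 4*3)*(-⅓) = (-25 - 5*9 - 12)*(-⅓) = (-25 - 45 - 12)*(-⅓) = -82*(-⅓) = 82/3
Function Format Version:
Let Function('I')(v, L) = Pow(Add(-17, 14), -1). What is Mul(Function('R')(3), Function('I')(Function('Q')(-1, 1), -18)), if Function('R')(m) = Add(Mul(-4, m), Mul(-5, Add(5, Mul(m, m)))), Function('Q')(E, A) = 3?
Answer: Rational(82, 3) ≈ 27.333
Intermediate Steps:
Function('I')(v, L) = Rational(-1, 3) (Function('I')(v, L) = Pow(-3, -1) = Rational(-1, 3))
Function('R')(m) = Add(-25, Mul(-5, Pow(m, 2)), Mul(-4, m)) (Function('R')(m) = Add(Mul(-4, m), Mul(-5, Add(5, Pow(m, 2)))) = Add(Mul(-4, m), Add(-25, Mul(-5, Pow(m, 2)))) = Add(-25, Mul(-5, Pow(m, 2)), Mul(-4, m)))
Mul(Function('R')(3), Function('I')(Function('Q')(-1, 1), -18)) = Mul(Add(-25, Mul(-5, Pow(3, 2)), Mul(-4, 3)), Rational(-1, 3)) = Mul(Add(-25, Mul(-5, 9), -12), Rational(-1, 3)) = Mul(Add(-25, -45, -12), Rational(-1, 3)) = Mul(-82, Rational(-1, 3)) = Rational(82, 3)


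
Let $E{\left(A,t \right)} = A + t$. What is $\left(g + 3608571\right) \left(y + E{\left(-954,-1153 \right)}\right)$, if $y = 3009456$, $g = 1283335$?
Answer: $14711668617194$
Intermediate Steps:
$\left(g + 3608571\right) \left(y + E{\left(-954,-1153 \right)}\right) = \left(1283335 + 3608571\right) \left(3009456 - 2107\right) = 4891906 \left(3009456 - 2107\right) = 4891906 \cdot 3007349 = 14711668617194$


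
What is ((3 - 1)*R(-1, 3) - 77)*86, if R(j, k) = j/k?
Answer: -20038/3 ≈ -6679.3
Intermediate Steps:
((3 - 1)*R(-1, 3) - 77)*86 = ((3 - 1)*(-1/3) - 77)*86 = (2*(-1*⅓) - 77)*86 = (2*(-⅓) - 77)*86 = (-⅔ - 77)*86 = -233/3*86 = -20038/3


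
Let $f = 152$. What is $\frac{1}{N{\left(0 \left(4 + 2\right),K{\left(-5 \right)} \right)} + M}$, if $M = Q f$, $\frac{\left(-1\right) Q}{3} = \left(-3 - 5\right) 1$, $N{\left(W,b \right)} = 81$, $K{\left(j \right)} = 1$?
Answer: $\frac{1}{3729} \approx 0.00026817$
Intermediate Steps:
$Q = 24$ ($Q = - 3 \left(-3 - 5\right) 1 = - 3 \left(\left(-8\right) 1\right) = \left(-3\right) \left(-8\right) = 24$)
$M = 3648$ ($M = 24 \cdot 152 = 3648$)
$\frac{1}{N{\left(0 \left(4 + 2\right),K{\left(-5 \right)} \right)} + M} = \frac{1}{81 + 3648} = \frac{1}{3729}$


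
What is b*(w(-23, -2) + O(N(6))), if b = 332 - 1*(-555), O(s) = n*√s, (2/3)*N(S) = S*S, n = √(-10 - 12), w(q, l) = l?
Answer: -1774 + 5322*I*√33 ≈ -1774.0 + 30573.0*I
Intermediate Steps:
n = I*√22 (n = √(-22) = I*√22 ≈ 4.6904*I)
N(S) = 3*S²/2 (N(S) = 3*(S*S)/2 = 3*S²/2)
O(s) = I*√22*√s (O(s) = (I*√22)*√s = I*√22*√s)
b = 887 (b = 332 + 555 = 887)
b*(w(-23, -2) + O(N(6))) = 887*(-2 + I*√22*√((3/2)*6²)) = 887*(-2 + I*√22*√((3/2)*36)) = 887*(-2 + I*√22*√54) = 887*(-2 + I*√22*(3*√6)) = 887*(-2 + 6*I*√33) = -1774 + 5322*I*√33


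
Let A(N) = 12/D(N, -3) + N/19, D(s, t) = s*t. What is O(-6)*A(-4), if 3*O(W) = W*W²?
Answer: -1080/19 ≈ -56.842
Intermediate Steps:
O(W) = W³/3 (O(W) = (W*W²)/3 = W³/3)
A(N) = -4/N + N/19 (A(N) = 12/((N*(-3))) + N/19 = 12/((-3*N)) + N*(1/19) = 12*(-1/(3*N)) + N/19 = -4/N + N/19)
O(-6)*A(-4) = ((⅓)*(-6)³)*(-4/(-4) + (1/19)*(-4)) = ((⅓)*(-216))*(-4*(-¼) - 4/19) = -72*(1 - 4/19) = -72*15/19 = -1080/19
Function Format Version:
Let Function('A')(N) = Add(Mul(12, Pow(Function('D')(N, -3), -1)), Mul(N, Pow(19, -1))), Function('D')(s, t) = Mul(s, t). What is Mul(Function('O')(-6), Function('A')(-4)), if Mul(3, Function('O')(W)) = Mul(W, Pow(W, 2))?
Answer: Rational(-1080, 19) ≈ -56.842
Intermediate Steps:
Function('O')(W) = Mul(Rational(1, 3), Pow(W, 3)) (Function('O')(W) = Mul(Rational(1, 3), Mul(W, Pow(W, 2))) = Mul(Rational(1, 3), Pow(W, 3)))
Function('A')(N) = Add(Mul(-4, Pow(N, -1)), Mul(Rational(1, 19), N)) (Function('A')(N) = Add(Mul(12, Pow(Mul(N, -3), -1)), Mul(N, Pow(19, -1))) = Add(Mul(12, Pow(Mul(-3, N), -1)), Mul(N, Rational(1, 19))) = Add(Mul(12, Mul(Rational(-1, 3), Pow(N, -1))), Mul(Rational(1, 19), N)) = Add(Mul(-4, Pow(N, -1)), Mul(Rational(1, 19), N)))
Mul(Function('O')(-6), Function('A')(-4)) = Mul(Mul(Rational(1, 3), Pow(-6, 3)), Add(Mul(-4, Pow(-4, -1)), Mul(Rational(1, 19), -4))) = Mul(Mul(Rational(1, 3), -216), Add(Mul(-4, Rational(-1, 4)), Rational(-4, 19))) = Mul(-72, Add(1, Rational(-4, 19))) = Mul(-72, Rational(15, 19)) = Rational(-1080, 19)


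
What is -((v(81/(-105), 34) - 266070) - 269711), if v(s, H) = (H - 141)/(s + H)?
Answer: 623117048/1163 ≈ 5.3578e+5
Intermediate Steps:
v(s, H) = (-141 + H)/(H + s)
-((v(81/(-105), 34) - 266070) - 269711) = -(((-141 + 34)/(34 + 81/(-105)) - 266070) - 269711) = -((-107/(34 + 81*(-1/105)) - 266070) - 269711) = -((-107/(34 - 27/35) - 266070) - 269711) = -((-107/(1163/35) - 266070) - 269711) = -(((35/1163)*(-107) - 266070) - 269711) = -((-3745/1163 - 266070) - 269711) = -(-309443155/1163 - 269711) = -1*(-623117048/1163) = 623117048/1163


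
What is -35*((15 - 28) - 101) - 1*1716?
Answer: 2274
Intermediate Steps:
-35*((15 - 28) - 101) - 1*1716 = -35*(-13 - 101) - 1716 = -35*(-114) - 1716 = 3990 - 1716 = 2274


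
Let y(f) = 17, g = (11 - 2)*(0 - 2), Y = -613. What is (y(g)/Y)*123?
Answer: -2091/613 ≈ -3.4111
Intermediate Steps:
g = -18 (g = 9*(-2) = -18)
(y(g)/Y)*123 = (17/(-613))*123 = (17*(-1/613))*123 = -17/613*123 = -2091/613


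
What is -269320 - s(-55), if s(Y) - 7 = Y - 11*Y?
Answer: -269877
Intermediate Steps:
s(Y) = 7 - 10*Y (s(Y) = 7 + (Y - 11*Y) = 7 - 10*Y)
-269320 - s(-55) = -269320 - (7 - 10*(-55)) = -269320 - (7 + 550) = -269320 - 1*557 = -269320 - 557 = -269877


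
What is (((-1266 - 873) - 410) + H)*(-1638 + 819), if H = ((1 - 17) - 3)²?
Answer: 1791972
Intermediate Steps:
H = 361 (H = (-16 - 3)² = (-19)² = 361)
(((-1266 - 873) - 410) + H)*(-1638 + 819) = (((-1266 - 873) - 410) + 361)*(-1638 + 819) = ((-2139 - 410) + 361)*(-819) = (-2549 + 361)*(-819) = -2188*(-819) = 1791972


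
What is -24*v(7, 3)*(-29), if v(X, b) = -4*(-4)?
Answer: 11136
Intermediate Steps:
v(X, b) = 16
-24*v(7, 3)*(-29) = -24*16*(-29) = -384*(-29) = 11136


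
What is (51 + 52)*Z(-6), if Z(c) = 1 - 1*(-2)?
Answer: 309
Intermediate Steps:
Z(c) = 3 (Z(c) = 1 + 2 = 3)
(51 + 52)*Z(-6) = (51 + 52)*3 = 103*3 = 309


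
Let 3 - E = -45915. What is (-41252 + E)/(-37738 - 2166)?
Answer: -2333/19952 ≈ -0.11693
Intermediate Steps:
E = 45918 (E = 3 - 1*(-45915) = 3 + 45915 = 45918)
(-41252 + E)/(-37738 - 2166) = (-41252 + 45918)/(-37738 - 2166) = 4666/(-39904) = 4666*(-1/39904) = -2333/19952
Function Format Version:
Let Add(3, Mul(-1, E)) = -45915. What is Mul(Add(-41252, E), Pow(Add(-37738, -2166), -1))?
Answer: Rational(-2333, 19952) ≈ -0.11693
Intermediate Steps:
E = 45918 (E = Add(3, Mul(-1, -45915)) = Add(3, 45915) = 45918)
Mul(Add(-41252, E), Pow(Add(-37738, -2166), -1)) = Mul(Add(-41252, 45918), Pow(Add(-37738, -2166), -1)) = Mul(4666, Pow(-39904, -1)) = Mul(4666, Rational(-1, 39904)) = Rational(-2333, 19952)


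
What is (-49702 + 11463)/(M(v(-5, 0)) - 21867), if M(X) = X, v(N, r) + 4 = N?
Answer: 38239/21876 ≈ 1.7480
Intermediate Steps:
v(N, r) = -4 + N
(-49702 + 11463)/(M(v(-5, 0)) - 21867) = (-49702 + 11463)/((-4 - 5) - 21867) = -38239/(-9 - 21867) = -38239/(-21876) = -38239*(-1/21876) = 38239/21876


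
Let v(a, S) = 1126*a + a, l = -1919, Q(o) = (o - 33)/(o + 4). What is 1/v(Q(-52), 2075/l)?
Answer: 48/95795 ≈ 0.00050107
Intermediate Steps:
Q(o) = (-33 + o)/(4 + o)
v(a, S) = 1127*a
1/v(Q(-52), 2075/l) = 1/(1127*((-33 - 52)/(4 - 52))) = 1/(1127*(-85/(-48))) = 1/(1127*(-1/48*(-85))) = 1/(1127*(85/48)) = 1/(95795/48) = 48/95795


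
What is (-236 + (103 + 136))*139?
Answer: 417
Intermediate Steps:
(-236 + (103 + 136))*139 = (-236 + 239)*139 = 3*139 = 417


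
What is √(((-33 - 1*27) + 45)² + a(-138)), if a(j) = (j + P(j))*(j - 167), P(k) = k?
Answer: √84405 ≈ 290.53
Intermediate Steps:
a(j) = 2*j*(-167 + j) (a(j) = (j + j)*(j - 167) = (2*j)*(-167 + j) = 2*j*(-167 + j))
√(((-33 - 1*27) + 45)² + a(-138)) = √(((-33 - 1*27) + 45)² + 2*(-138)*(-167 - 138)) = √(((-33 - 27) + 45)² + 2*(-138)*(-305)) = √((-60 + 45)² + 84180) = √((-15)² + 84180) = √(225 + 84180) = √84405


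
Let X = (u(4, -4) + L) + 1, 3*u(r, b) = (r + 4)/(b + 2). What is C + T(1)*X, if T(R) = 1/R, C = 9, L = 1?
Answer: 29/3 ≈ 9.6667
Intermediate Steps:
u(r, b) = (4 + r)/(3*(2 + b)) (u(r, b) = ((r + 4)/(b + 2))/3 = ((4 + r)/(2 + b))/3 = (4 + r)/(3*(2 + b)))
X = ⅔ (X = ((4 + 4)/(3*(2 - 4)) + 1) + 1 = ((⅓)*8/(-2) + 1) + 1 = ((⅓)*(-½)*8 + 1) + 1 = (-4/3 + 1) + 1 = -⅓ + 1 = ⅔ ≈ 0.66667)
C + T(1)*X = 9 + (⅔)/1 = 9 + 1*(⅔) = 9 + ⅔ = 29/3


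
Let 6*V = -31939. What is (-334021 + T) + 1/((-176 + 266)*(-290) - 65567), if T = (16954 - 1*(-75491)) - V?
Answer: -129939530845/550002 ≈ -2.3625e+5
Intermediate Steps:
V = -31939/6 (V = (⅙)*(-31939) = -31939/6 ≈ -5323.2)
T = 586609/6 (T = (16954 - 1*(-75491)) - 1*(-31939/6) = (16954 + 75491) + 31939/6 = 92445 + 31939/6 = 586609/6 ≈ 97768.)
(-334021 + T) + 1/((-176 + 266)*(-290) - 65567) = (-334021 + 586609/6) + 1/((-176 + 266)*(-290) - 65567) = -1417517/6 + 1/(90*(-290) - 65567) = -1417517/6 + 1/(-26100 - 65567) = -1417517/6 + 1/(-91667) = -1417517/6 - 1/91667 = -129939530845/550002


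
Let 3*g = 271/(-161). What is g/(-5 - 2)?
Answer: 271/3381 ≈ 0.080154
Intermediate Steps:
g = -271/483 (g = (271/(-161))/3 = (271*(-1/161))/3 = (⅓)*(-271/161) = -271/483 ≈ -0.56108)
g/(-5 - 2) = -271/(483*(-5 - 2)) = -271/483/(-7) = -271/483*(-⅐) = 271/3381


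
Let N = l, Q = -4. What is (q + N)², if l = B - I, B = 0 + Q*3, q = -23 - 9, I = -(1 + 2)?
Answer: 1681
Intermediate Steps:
I = -3 (I = -1*3 = -3)
q = -32
B = -12 (B = 0 - 4*3 = 0 - 12 = -12)
l = -9 (l = -12 - 1*(-3) = -12 + 3 = -9)
N = -9
(q + N)² = (-32 - 9)² = (-41)² = 1681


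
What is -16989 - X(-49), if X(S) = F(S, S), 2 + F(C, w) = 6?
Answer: -16993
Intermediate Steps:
F(C, w) = 4 (F(C, w) = -2 + 6 = 4)
X(S) = 4
-16989 - X(-49) = -16989 - 1*4 = -16989 - 4 = -16993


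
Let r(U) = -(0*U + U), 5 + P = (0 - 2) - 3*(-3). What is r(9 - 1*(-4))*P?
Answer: -26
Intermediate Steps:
P = 2 (P = -5 + ((0 - 2) - 3*(-3)) = -5 + (-2 + 9) = -5 + 7 = 2)
r(U) = -U (r(U) = -(0 + U) = -U)
r(9 - 1*(-4))*P = -(9 - 1*(-4))*2 = -(9 + 4)*2 = -1*13*2 = -13*2 = -26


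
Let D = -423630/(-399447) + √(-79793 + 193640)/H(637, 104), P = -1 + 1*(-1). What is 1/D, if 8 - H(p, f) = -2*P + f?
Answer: -6963692700000/67368580796861 - 196985068900*√113847/202105742390583 ≈ -0.43223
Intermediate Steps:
P = -2 (P = -1 - 1 = -2)
H(p, f) = 4 - f (H(p, f) = 8 - (-2*(-2) + f) = 8 - (4 + f) = 8 + (-4 - f) = 4 - f)
D = 47070/44383 - √113847/100 (D = -423630/(-399447) + √(-79793 + 193640)/(4 - 1*104) = -423630*(-1/399447) + √113847/(4 - 104) = 47070/44383 + √113847/(-100) = 47070/44383 + √113847*(-1/100) = 47070/44383 - √113847/100 ≈ -2.3136)
1/D = 1/(47070/44383 - √113847/100)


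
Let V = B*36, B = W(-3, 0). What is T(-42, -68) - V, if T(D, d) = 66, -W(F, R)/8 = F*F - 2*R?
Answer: 2658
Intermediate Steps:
W(F, R) = -8*F**2 + 16*R (W(F, R) = -8*(F*F - 2*R) = -8*(F**2 - 2*R) = -8*F**2 + 16*R)
B = -72 (B = -8*(-3)**2 + 16*0 = -8*9 + 0 = -72 + 0 = -72)
V = -2592 (V = -72*36 = -2592)
T(-42, -68) - V = 66 - 1*(-2592) = 66 + 2592 = 2658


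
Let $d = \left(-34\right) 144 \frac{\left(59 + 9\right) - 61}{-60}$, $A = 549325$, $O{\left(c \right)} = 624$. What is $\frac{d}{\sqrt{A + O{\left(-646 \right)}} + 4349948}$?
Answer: $\frac{591592928}{4505249298275} - \frac{136 \sqrt{549949}}{4505249298275} \approx 0.00013129$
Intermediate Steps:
$d = \frac{2856}{5}$ ($d = - 4896 \left(68 - 61\right) \left(- \frac{1}{60}\right) = - 4896 \cdot 7 \left(- \frac{1}{60}\right) = \left(-4896\right) \left(- \frac{7}{60}\right) = \frac{2856}{5} \approx 571.2$)
$\frac{d}{\sqrt{A + O{\left(-646 \right)}} + 4349948} = \frac{2856}{5 \left(\sqrt{549325 + 624} + 4349948\right)} = \frac{2856}{5 \left(\sqrt{549949} + 4349948\right)} = \frac{2856}{5 \left(4349948 + \sqrt{549949}\right)}$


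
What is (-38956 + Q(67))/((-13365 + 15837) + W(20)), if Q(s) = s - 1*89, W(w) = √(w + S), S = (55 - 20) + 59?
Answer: -16058936/1018445 + 19489*√114/3055335 ≈ -15.700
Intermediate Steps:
S = 94 (S = 35 + 59 = 94)
W(w) = √(94 + w) (W(w) = √(w + 94) = √(94 + w))
Q(s) = -89 + s (Q(s) = s - 89 = -89 + s)
(-38956 + Q(67))/((-13365 + 15837) + W(20)) = (-38956 + (-89 + 67))/((-13365 + 15837) + √(94 + 20)) = (-38956 - 22)/(2472 + √114) = -38978/(2472 + √114)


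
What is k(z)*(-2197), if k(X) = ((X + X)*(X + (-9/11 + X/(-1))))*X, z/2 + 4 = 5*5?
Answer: 69759144/11 ≈ 6.3417e+6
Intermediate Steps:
z = 42 (z = -8 + 2*(5*5) = -8 + 2*25 = -8 + 50 = 42)
k(X) = -18*X**2/11 (k(X) = ((2*X)*(X + (-9*1/11 + X*(-1))))*X = ((2*X)*(X + (-9/11 - X)))*X = ((2*X)*(-9/11))*X = (-18*X/11)*X = -18*X**2/11)
k(z)*(-2197) = -18/11*42**2*(-2197) = -18/11*1764*(-2197) = -31752/11*(-2197) = 69759144/11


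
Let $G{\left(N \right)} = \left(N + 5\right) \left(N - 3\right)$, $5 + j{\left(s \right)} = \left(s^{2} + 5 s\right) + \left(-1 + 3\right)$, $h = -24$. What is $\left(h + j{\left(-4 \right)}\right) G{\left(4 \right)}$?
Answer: $-279$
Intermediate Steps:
$j{\left(s \right)} = -3 + s^{2} + 5 s$ ($j{\left(s \right)} = -5 + \left(\left(s^{2} + 5 s\right) + \left(-1 + 3\right)\right) = -5 + \left(\left(s^{2} + 5 s\right) + 2\right) = -5 + \left(2 + s^{2} + 5 s\right) = -3 + s^{2} + 5 s$)
$G{\left(N \right)} = \left(-3 + N\right) \left(5 + N\right)$ ($G{\left(N \right)} = \left(5 + N\right) \left(-3 + N\right) = \left(-3 + N\right) \left(5 + N\right)$)
$\left(h + j{\left(-4 \right)}\right) G{\left(4 \right)} = \left(-24 + \left(-3 + \left(-4\right)^{2} + 5 \left(-4\right)\right)\right) \left(-15 + 4^{2} + 2 \cdot 4\right) = \left(-24 - 7\right) \left(-15 + 16 + 8\right) = \left(-24 - 7\right) 9 = \left(-31\right) 9 = -279$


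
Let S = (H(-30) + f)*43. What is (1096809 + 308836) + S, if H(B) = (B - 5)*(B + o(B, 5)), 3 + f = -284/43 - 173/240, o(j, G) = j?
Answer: 358920241/240 ≈ 1.4955e+6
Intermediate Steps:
f = -106559/10320 (f = -3 + (-284/43 - 173/240) = -3 - 75599/10320 = -106559/10320 ≈ -10.325)
H(B) = 2*B*(-5 + B) (H(B) = (B - 5)*(B + B) = (-5 + B)*(2*B) = 2*B*(-5 + B))
S = 21565441/240 (S = (2*(-30)*(-5 - 30) - 106559/10320)*43 = (2*(-30)*(-35) - 106559/10320)*43 = (2100 - 106559/10320)*43 = (21565441/10320)*43 = 21565441/240 ≈ 89856.)
(1096809 + 308836) + S = (1096809 + 308836) + 21565441/240 = 1405645 + 21565441/240 = 358920241/240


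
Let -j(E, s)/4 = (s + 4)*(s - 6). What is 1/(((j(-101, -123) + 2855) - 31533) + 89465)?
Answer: -1/617 ≈ -0.0016207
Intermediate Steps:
j(E, s) = -4*(-6 + s)*(4 + s) (j(E, s) = -4*(s + 4)*(s - 6) = -4*(4 + s)*(-6 + s) = -4*(-6 + s)*(4 + s))
1/(((j(-101, -123) + 2855) - 31533) + 89465) = 1/((((96 - 4*(-123)² + 8*(-123)) + 2855) - 31533) + 89465) = 1/((((96 - 4*15129 - 984) + 2855) - 31533) + 89465) = 1/((((96 - 60516 - 984) + 2855) - 31533) + 89465) = 1/(((-61404 + 2855) - 31533) + 89465) = 1/((-58549 - 31533) + 89465) = 1/(-90082 + 89465) = 1/(-617) = -1/617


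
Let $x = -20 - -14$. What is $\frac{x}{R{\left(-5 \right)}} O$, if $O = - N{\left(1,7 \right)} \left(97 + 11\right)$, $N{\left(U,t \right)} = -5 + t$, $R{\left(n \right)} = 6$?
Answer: $216$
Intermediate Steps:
$x = -6$ ($x = -20 + 14 = -6$)
$O = -216$ ($O = - (-5 + 7) \left(97 + 11\right) = \left(-1\right) 2 \cdot 108 = \left(-2\right) 108 = -216$)
$\frac{x}{R{\left(-5 \right)}} O = - \frac{6}{6} \left(-216\right) = \left(-6\right) \frac{1}{6} \left(-216\right) = \left(-1\right) \left(-216\right) = 216$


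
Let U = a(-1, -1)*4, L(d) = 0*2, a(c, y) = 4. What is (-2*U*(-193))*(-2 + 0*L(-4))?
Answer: -12352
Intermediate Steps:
L(d) = 0
U = 16 (U = 4*4 = 16)
(-2*U*(-193))*(-2 + 0*L(-4)) = (-2*16*(-193))*(-2 + 0*0) = (-32*(-193))*(-2 + 0) = 6176*(-2) = -12352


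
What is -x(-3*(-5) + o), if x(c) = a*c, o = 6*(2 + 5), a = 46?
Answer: -2622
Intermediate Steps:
o = 42 (o = 6*7 = 42)
x(c) = 46*c
-x(-3*(-5) + o) = -46*(-3*(-5) + 42) = -46*(15 + 42) = -46*57 = -1*2622 = -2622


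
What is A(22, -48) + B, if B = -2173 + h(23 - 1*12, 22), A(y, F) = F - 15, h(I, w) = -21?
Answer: -2257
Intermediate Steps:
A(y, F) = -15 + F
B = -2194 (B = -2173 - 21 = -2194)
A(22, -48) + B = (-15 - 48) - 2194 = -63 - 2194 = -2257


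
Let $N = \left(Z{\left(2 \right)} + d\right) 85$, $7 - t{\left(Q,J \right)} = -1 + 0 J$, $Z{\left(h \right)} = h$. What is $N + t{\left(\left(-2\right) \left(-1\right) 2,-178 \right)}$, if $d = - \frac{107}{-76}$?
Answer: $\frac{22623}{76} \approx 297.67$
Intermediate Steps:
$d = \frac{107}{76}$ ($d = \left(-107\right) \left(- \frac{1}{76}\right) = \frac{107}{76} \approx 1.4079$)
$t{\left(Q,J \right)} = 8$ ($t{\left(Q,J \right)} = 7 - \left(-1 + 0 J\right) = 7 - \left(-1 + 0\right) = 7 - -1 = 7 + 1 = 8$)
$N = \frac{22015}{76}$ ($N = \left(2 + \frac{107}{76}\right) 85 = \frac{259}{76} \cdot 85 = \frac{22015}{76} \approx 289.67$)
$N + t{\left(\left(-2\right) \left(-1\right) 2,-178 \right)} = \frac{22015}{76} + 8 = \frac{22623}{76}$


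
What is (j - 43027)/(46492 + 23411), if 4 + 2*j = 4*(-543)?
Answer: -14705/23301 ≈ -0.63109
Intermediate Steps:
j = -1088 (j = -2 + (4*(-543))/2 = -2 + (½)*(-2172) = -2 - 1086 = -1088)
(j - 43027)/(46492 + 23411) = (-1088 - 43027)/(46492 + 23411) = -44115/69903 = -44115*1/69903 = -14705/23301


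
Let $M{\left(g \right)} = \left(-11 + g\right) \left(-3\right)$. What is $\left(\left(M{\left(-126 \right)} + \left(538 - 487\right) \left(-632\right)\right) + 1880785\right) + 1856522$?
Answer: $3705486$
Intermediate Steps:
$M{\left(g \right)} = 33 - 3 g$
$\left(\left(M{\left(-126 \right)} + \left(538 - 487\right) \left(-632\right)\right) + 1880785\right) + 1856522 = \left(\left(\left(33 - -378\right) + \left(538 - 487\right) \left(-632\right)\right) + 1880785\right) + 1856522 = \left(\left(\left(33 + 378\right) + 51 \left(-632\right)\right) + 1880785\right) + 1856522 = \left(\left(411 - 32232\right) + 1880785\right) + 1856522 = \left(-31821 + 1880785\right) + 1856522 = 1848964 + 1856522 = 3705486$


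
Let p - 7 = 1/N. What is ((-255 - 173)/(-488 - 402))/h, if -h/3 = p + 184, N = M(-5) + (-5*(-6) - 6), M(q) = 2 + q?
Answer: -749/892670 ≈ -0.00083906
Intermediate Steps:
N = 21 (N = (2 - 5) + (-5*(-6) - 6) = -3 + (30 - 6) = -3 + 24 = 21)
p = 148/21 (p = 7 + 1/21 = 148/21 ≈ 7.0476)
h = -4012/7 (h = -3*(148/21 + 184) = -3*4012/21 = -4012/7 ≈ -573.14)
((-255 - 173)/(-488 - 402))/h = ((-255 - 173)/(-488 - 402))/(-4012/7) = -428/(-890)*(-7/4012) = -428*(-1/890)*(-7/4012) = (214/445)*(-7/4012) = -749/892670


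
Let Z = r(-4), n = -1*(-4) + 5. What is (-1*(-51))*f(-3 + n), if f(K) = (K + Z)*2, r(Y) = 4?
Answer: 1020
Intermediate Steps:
n = 9 (n = 4 + 5 = 9)
Z = 4
f(K) = 8 + 2*K (f(K) = (K + 4)*2 = (4 + K)*2 = 8 + 2*K)
(-1*(-51))*f(-3 + n) = (-1*(-51))*(8 + 2*(-3 + 9)) = 51*(8 + 2*6) = 51*(8 + 12) = 51*20 = 1020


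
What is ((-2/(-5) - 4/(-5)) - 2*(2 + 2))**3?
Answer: -39304/125 ≈ -314.43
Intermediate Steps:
((-2/(-5) - 4/(-5)) - 2*(2 + 2))**3 = ((-2*(-1/5) - 4*(-1/5)) - 2*4)**3 = ((2/5 + 4/5) - 1*8)**3 = (6/5 - 8)**3 = (-34/5)**3 = -39304/125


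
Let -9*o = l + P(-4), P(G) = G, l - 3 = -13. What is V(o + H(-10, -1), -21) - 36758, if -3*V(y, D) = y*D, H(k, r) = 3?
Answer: -330535/9 ≈ -36726.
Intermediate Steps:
l = -10 (l = 3 - 13 = -10)
o = 14/9 (o = -(-10 - 4)/9 = -⅑*(-14) = 14/9 ≈ 1.5556)
V(y, D) = -D*y/3 (V(y, D) = -y*D/3 = -D*y/3)
V(o + H(-10, -1), -21) - 36758 = -⅓*(-21)*(14/9 + 3) - 36758 = -⅓*(-21)*41/9 - 36758 = 287/9 - 36758 = -330535/9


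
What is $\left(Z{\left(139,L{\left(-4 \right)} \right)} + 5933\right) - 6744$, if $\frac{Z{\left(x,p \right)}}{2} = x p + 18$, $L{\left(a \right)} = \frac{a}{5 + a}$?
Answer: $-1887$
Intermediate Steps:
$L{\left(a \right)} = \frac{a}{5 + a}$
$Z{\left(x,p \right)} = 36 + 2 p x$ ($Z{\left(x,p \right)} = 2 \left(x p + 18\right) = 2 \left(p x + 18\right) = 2 \left(18 + p x\right) = 36 + 2 p x$)
$\left(Z{\left(139,L{\left(-4 \right)} \right)} + 5933\right) - 6744 = \left(\left(36 + 2 \left(- \frac{4}{5 - 4}\right) 139\right) + 5933\right) - 6744 = \left(\left(36 + 2 \left(- \frac{4}{1}\right) 139\right) + 5933\right) - 6744 = \left(\left(36 + 2 \left(\left(-4\right) 1\right) 139\right) + 5933\right) - 6744 = \left(\left(36 + 2 \left(-4\right) 139\right) + 5933\right) - 6744 = \left(\left(36 - 1112\right) + 5933\right) - 6744 = \left(-1076 + 5933\right) - 6744 = 4857 - 6744 = -1887$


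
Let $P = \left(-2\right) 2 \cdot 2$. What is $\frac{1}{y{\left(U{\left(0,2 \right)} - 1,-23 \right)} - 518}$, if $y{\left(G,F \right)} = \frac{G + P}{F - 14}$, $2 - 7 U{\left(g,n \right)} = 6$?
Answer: $- \frac{259}{134095} \approx -0.0019315$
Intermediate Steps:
$P = -8$ ($P = \left(-4\right) 2 = -8$)
$U{\left(g,n \right)} = - \frac{4}{7}$ ($U{\left(g,n \right)} = \frac{2}{7} - \frac{6}{7} = - \frac{4}{7}$)
$y{\left(G,F \right)} = \frac{-8 + G}{-14 + F}$ ($y{\left(G,F \right)} = \frac{G - 8}{F - 14} = \frac{-8 + G}{-14 + F}$)
$\frac{1}{y{\left(U{\left(0,2 \right)} - 1,-23 \right)} - 518} = \frac{1}{\frac{-8 - \frac{11}{7}}{-14 - 23} - 518} = \frac{1}{\frac{-8 - \frac{11}{7}}{-37} - 518} = \frac{1}{- \frac{-8 - \frac{11}{7}}{37} - 518} = \frac{1}{\left(- \frac{1}{37}\right) \left(- \frac{67}{7}\right) - 518} = \frac{1}{\frac{67}{259} - 518} = \frac{1}{- \frac{134095}{259}} = - \frac{259}{134095}$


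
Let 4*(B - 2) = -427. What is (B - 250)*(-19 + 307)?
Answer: -102168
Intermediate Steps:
B = -419/4 (B = 2 + (1/4)*(-427) = 2 - 427/4 = -419/4 ≈ -104.75)
(B - 250)*(-19 + 307) = (-419/4 - 250)*(-19 + 307) = -1419/4*288 = -102168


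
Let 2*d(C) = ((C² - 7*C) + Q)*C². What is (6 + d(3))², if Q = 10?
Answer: 9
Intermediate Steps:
d(C) = C²*(10 + C² - 7*C)/2 (d(C) = (((C² - 7*C) + 10)*C²)/2 = ((10 + C² - 7*C)*C²)/2 = (C²*(10 + C² - 7*C))/2 = C²*(10 + C² - 7*C)/2)
(6 + d(3))² = (6 + (½)*3²*(10 + 3² - 7*3))² = (6 + (½)*9*(10 + 9 - 21))² = (6 + (½)*9*(-2))² = (6 - 9)² = (-3)² = 9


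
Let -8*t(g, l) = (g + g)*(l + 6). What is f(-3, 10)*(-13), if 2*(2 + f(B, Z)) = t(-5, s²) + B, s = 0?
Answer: -13/4 ≈ -3.2500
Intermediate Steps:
t(g, l) = -g*(6 + l)/4 (t(g, l) = -(g + g)*(l + 6)/8 = -2*g*(6 + l)/8 = -g*(6 + l)/4)
f(B, Z) = 7/4 + B/2 (f(B, Z) = -2 + (-¼*(-5)*(6 + 0²) + B)/2 = -2 + (-¼*(-5)*(6 + 0) + B)/2 = -2 + (-¼*(-5)*6 + B)/2 = -2 + (15/2 + B)/2 = -2 + (15/4 + B/2) = 7/4 + B/2)
f(-3, 10)*(-13) = (7/4 + (½)*(-3))*(-13) = (7/4 - 3/2)*(-13) = (¼)*(-13) = -13/4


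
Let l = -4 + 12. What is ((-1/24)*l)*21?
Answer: -7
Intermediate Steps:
l = 8
((-1/24)*l)*21 = (-1/24*8)*21 = (-1*1/24*8)*21 = -1/24*8*21 = -1/3*21 = -7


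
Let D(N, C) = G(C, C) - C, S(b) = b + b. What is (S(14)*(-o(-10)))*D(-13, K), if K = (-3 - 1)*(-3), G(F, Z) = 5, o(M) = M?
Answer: -1960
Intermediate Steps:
S(b) = 2*b
K = 12 (K = -4*(-3) = 12)
D(N, C) = 5 - C
(S(14)*(-o(-10)))*D(-13, K) = ((2*14)*(-1*(-10)))*(5 - 1*12) = (28*10)*(5 - 12) = 280*(-7) = -1960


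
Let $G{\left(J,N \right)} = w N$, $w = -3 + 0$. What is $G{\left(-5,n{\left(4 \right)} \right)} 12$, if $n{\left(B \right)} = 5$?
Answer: $-180$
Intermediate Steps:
$w = -3$
$G{\left(J,N \right)} = - 3 N$
$G{\left(-5,n{\left(4 \right)} \right)} 12 = \left(-3\right) 5 \cdot 12 = \left(-15\right) 12 = -180$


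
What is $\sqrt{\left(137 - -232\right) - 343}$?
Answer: $\sqrt{26} \approx 5.099$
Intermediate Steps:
$\sqrt{\left(137 - -232\right) - 343} = \sqrt{\left(137 + 232\right) - 343} = \sqrt{369 - 343} = \sqrt{26}$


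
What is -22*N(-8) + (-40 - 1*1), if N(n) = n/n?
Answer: -63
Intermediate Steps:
N(n) = 1
-22*N(-8) + (-40 - 1*1) = -22*1 + (-40 - 1*1) = -22 + (-40 - 1) = -22 - 41 = -63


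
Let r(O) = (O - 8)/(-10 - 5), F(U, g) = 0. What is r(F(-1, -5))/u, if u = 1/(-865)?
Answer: -1384/3 ≈ -461.33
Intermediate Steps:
r(O) = 8/15 - O/15 (r(O) = (-8 + O)/(-15) = (-8 + O)*(-1/15) = 8/15 - O/15)
u = -1/865 ≈ -0.0011561
r(F(-1, -5))/u = (8/15 - 1/15*0)/(-1/865) = (8/15 + 0)*(-865) = (8/15)*(-865) = -1384/3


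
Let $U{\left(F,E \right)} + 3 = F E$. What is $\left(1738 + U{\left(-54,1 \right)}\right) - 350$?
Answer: $1331$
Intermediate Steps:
$U{\left(F,E \right)} = -3 + E F$ ($U{\left(F,E \right)} = -3 + F E = -3 + E F$)
$\left(1738 + U{\left(-54,1 \right)}\right) - 350 = \left(1738 + \left(-3 + 1 \left(-54\right)\right)\right) - 350 = \left(1738 - 57\right) - 350 = 1681 - 350 = 1331$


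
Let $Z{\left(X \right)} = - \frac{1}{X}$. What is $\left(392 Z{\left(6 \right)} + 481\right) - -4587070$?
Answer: $\frac{13762457}{3} \approx 4.5875 \cdot 10^{6}$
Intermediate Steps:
$\left(392 Z{\left(6 \right)} + 481\right) - -4587070 = \left(392 \left(- \frac{1}{6}\right) + 481\right) - -4587070 = \left(392 \left(\left(-1\right) \frac{1}{6}\right) + 481\right) + 4587070 = \left(392 \left(- \frac{1}{6}\right) + 481\right) + 4587070 = \left(- \frac{196}{3} + 481\right) + 4587070 = \frac{1247}{3} + 4587070 = \frac{13762457}{3}$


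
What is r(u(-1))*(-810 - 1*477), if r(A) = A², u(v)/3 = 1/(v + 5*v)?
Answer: -1287/4 ≈ -321.75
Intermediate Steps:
u(v) = 1/(2*v) (u(v) = 3/(v + 5*v) = 3/((6*v)) = 3*(1/(6*v)) = 1/(2*v))
r(u(-1))*(-810 - 1*477) = ((½)/(-1))²*(-810 - 1*477) = ((½)*(-1))²*(-810 - 477) = (-½)²*(-1287) = (¼)*(-1287) = -1287/4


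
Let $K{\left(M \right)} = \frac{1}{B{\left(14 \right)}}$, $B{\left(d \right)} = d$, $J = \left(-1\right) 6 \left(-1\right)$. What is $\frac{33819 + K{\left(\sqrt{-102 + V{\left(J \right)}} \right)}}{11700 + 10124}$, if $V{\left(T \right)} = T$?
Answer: $\frac{473467}{305536} \approx 1.5496$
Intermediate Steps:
$J = 6$ ($J = \left(-6\right) \left(-1\right) = 6$)
$K{\left(M \right)} = \frac{1}{14}$
$\frac{33819 + K{\left(\sqrt{-102 + V{\left(J \right)}} \right)}}{11700 + 10124} = \frac{33819 + \frac{1}{14}}{11700 + 10124} = \frac{473467}{14 \cdot 21824} = \frac{473467}{14} \cdot \frac{1}{21824} = \frac{473467}{305536}$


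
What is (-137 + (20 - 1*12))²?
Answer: 16641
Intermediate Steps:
(-137 + (20 - 1*12))² = (-137 + (20 - 12))² = (-137 + 8)² = (-129)² = 16641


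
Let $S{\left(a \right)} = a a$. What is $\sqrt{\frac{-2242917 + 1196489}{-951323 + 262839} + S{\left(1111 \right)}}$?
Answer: $\frac{4 \sqrt{2285474558816013}}{172121} \approx 1111.0$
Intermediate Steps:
$S{\left(a \right)} = a^{2}$
$\sqrt{\frac{-2242917 + 1196489}{-951323 + 262839} + S{\left(1111 \right)}} = \sqrt{\frac{-2242917 + 1196489}{-951323 + 262839} + 1111^{2}} = \sqrt{- \frac{1046428}{-688484} + 1234321} = \sqrt{\left(-1046428\right) \left(- \frac{1}{688484}\right) + 1234321} = \sqrt{\frac{261607}{172121} + 1234321} = \sqrt{\frac{212452826448}{172121}} = \frac{4 \sqrt{2285474558816013}}{172121}$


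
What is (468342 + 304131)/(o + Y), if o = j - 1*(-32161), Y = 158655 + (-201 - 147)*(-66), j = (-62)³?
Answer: -59421/1888 ≈ -31.473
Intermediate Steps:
j = -238328
Y = 181623 (Y = 158655 - 348*(-66) = 158655 + 22968 = 181623)
o = -206167 (o = -238328 - 1*(-32161) = -238328 + 32161 = -206167)
(468342 + 304131)/(o + Y) = (468342 + 304131)/(-206167 + 181623) = 772473/(-24544) = 772473*(-1/24544) = -59421/1888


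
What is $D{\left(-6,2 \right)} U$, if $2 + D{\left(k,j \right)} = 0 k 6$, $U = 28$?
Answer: $-56$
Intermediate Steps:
$D{\left(k,j \right)} = -2$ ($D{\left(k,j \right)} = -2 + 0 k 6 = -2 + 0 \cdot 6 = -2 + 0 = -2$)
$D{\left(-6,2 \right)} U = \left(-2\right) 28 = -56$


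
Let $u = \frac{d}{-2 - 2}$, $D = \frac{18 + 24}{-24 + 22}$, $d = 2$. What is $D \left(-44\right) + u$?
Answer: $\frac{1847}{2} \approx 923.5$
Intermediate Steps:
$D = -21$ ($D = \frac{42}{-2} = 42 \left(- \frac{1}{2}\right) = -21$)
$u = - \frac{1}{2}$ ($u = \frac{1}{-2 - 2} \cdot 2 = \frac{1}{-4} \cdot 2 = \left(- \frac{1}{4}\right) 2 = - \frac{1}{2} \approx -0.5$)
$D \left(-44\right) + u = \left(-21\right) \left(-44\right) - \frac{1}{2} = 924 - \frac{1}{2} = \frac{1847}{2}$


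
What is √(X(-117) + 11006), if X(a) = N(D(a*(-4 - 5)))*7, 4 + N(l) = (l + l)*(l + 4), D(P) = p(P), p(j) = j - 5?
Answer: √15445922 ≈ 3930.1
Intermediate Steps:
p(j) = -5 + j
D(P) = -5 + P
N(l) = -4 + 2*l*(4 + l) (N(l) = -4 + (l + l)*(l + 4) = -4 + (2*l)*(4 + l) = -4 + 2*l*(4 + l))
X(a) = -308 - 504*a + 14*(-5 - 9*a)² (X(a) = (-4 + 2*(-5 + a*(-4 - 5))² + 8*(-5 + a*(-4 - 5)))*7 = (-4 + 2*(-5 + a*(-9))² + 8*(-5 + a*(-9)))*7 = (-4 + 2*(-5 - 9*a)² + 8*(-5 - 9*a))*7 = (-4 + 2*(-5 - 9*a)² + (-40 - 72*a))*7 = (-44 - 72*a + 2*(-5 - 9*a)²)*7 = -308 - 504*a + 14*(-5 - 9*a)²)
√(X(-117) + 11006) = √((42 + 756*(-117) + 1134*(-117)²) + 11006) = √((42 - 88452 + 1134*13689) + 11006) = √((42 - 88452 + 15523326) + 11006) = √(15434916 + 11006) = √15445922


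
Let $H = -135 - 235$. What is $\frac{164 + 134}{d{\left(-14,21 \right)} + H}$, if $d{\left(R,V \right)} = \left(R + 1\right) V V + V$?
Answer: $- \frac{149}{3041} \approx -0.048997$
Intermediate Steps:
$d{\left(R,V \right)} = V + V^{2} \left(1 + R\right)$ ($d{\left(R,V \right)} = \left(1 + R\right) V V + V = V \left(1 + R\right) V + V = V^{2} \left(1 + R\right) + V = V + V^{2} \left(1 + R\right)$)
$H = -370$
$\frac{164 + 134}{d{\left(-14,21 \right)} + H} = \frac{164 + 134}{21 \left(1 + 21 - 294\right) - 370} = \frac{298}{21 \left(1 + 21 - 294\right) - 370} = \frac{298}{21 \left(-272\right) - 370} = \frac{298}{-5712 - 370} = \frac{298}{-6082} = 298 \left(- \frac{1}{6082}\right) = - \frac{149}{3041}$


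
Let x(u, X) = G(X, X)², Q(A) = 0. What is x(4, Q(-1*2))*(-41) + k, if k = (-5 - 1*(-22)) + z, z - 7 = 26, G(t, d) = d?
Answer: 50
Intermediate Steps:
z = 33 (z = 7 + 26 = 33)
k = 50 (k = (-5 - 1*(-22)) + 33 = (-5 + 22) + 33 = 17 + 33 = 50)
x(u, X) = X²
x(4, Q(-1*2))*(-41) + k = 0²*(-41) + 50 = 0*(-41) + 50 = 0 + 50 = 50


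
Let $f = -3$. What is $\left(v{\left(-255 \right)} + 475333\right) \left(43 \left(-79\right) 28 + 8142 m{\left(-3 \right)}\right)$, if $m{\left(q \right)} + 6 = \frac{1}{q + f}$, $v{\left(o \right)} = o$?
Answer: $-69040710350$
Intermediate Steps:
$m{\left(q \right)} = -6 + \frac{1}{-3 + q}$ ($m{\left(q \right)} = -6 + \frac{1}{q - 3} = -6 + \frac{1}{-3 + q}$)
$\left(v{\left(-255 \right)} + 475333\right) \left(43 \left(-79\right) 28 + 8142 m{\left(-3 \right)}\right) = \left(-255 + 475333\right) \left(43 \left(-79\right) 28 + 8142 \frac{19 - -18}{-3 - 3}\right) = 475078 \left(\left(-3397\right) 28 + 8142 \frac{19 + 18}{-6}\right) = 475078 \left(-95116 + 8142 \left(\left(- \frac{1}{6}\right) 37\right)\right) = 475078 \left(-95116 + 8142 \left(- \frac{37}{6}\right)\right) = 475078 \left(-95116 - 50209\right) = 475078 \left(-145325\right) = -69040710350$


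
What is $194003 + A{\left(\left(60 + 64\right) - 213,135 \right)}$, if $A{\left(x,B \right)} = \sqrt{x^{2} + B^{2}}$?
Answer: $194003 + \sqrt{26146} \approx 1.9416 \cdot 10^{5}$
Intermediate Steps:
$A{\left(x,B \right)} = \sqrt{B^{2} + x^{2}}$
$194003 + A{\left(\left(60 + 64\right) - 213,135 \right)} = 194003 + \sqrt{135^{2} + \left(\left(60 + 64\right) - 213\right)^{2}} = 194003 + \sqrt{18225 + \left(124 - 213\right)^{2}} = 194003 + \sqrt{18225 + \left(-89\right)^{2}} = 194003 + \sqrt{18225 + 7921} = 194003 + \sqrt{26146}$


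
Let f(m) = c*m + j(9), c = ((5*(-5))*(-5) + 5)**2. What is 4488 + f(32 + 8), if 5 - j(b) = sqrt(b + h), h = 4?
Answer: 680493 - sqrt(13) ≈ 6.8049e+5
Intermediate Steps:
c = 16900 (c = (-25*(-5) + 5)**2 = (125 + 5)**2 = 130**2 = 16900)
j(b) = 5 - sqrt(4 + b) (j(b) = 5 - sqrt(b + 4) = 5 - sqrt(4 + b))
f(m) = 5 - sqrt(13) + 16900*m (f(m) = 16900*m + (5 - sqrt(4 + 9)) = 16900*m + (5 - sqrt(13)) = 5 - sqrt(13) + 16900*m)
4488 + f(32 + 8) = 4488 + (5 - sqrt(13) + 16900*(32 + 8)) = 4488 + (5 - sqrt(13) + 16900*40) = 4488 + (5 - sqrt(13) + 676000) = 4488 + (676005 - sqrt(13)) = 680493 - sqrt(13)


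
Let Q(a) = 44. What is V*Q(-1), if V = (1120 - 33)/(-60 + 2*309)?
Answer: 23914/279 ≈ 85.713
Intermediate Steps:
V = 1087/558 (V = 1087/(-60 + 618) = 1087/558 ≈ 1.9480)
V*Q(-1) = (1087/558)*44 = 23914/279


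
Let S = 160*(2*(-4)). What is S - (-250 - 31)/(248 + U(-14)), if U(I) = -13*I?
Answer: -550119/430 ≈ -1279.3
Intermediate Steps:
S = -1280 (S = 160*(-8) = -1280)
S - (-250 - 31)/(248 + U(-14)) = -1280 - (-250 - 31)/(248 - 13*(-14)) = -1280 - (-281)/(248 + 182) = -1280 - (-281)/430 = -1280 - 1*(-281/430) = -1280 + 281/430 = -550119/430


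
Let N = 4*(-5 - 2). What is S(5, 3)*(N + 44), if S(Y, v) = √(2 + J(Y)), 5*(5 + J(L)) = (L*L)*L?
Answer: 16*√22 ≈ 75.047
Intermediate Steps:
N = -28 (N = 4*(-7) = -28)
J(L) = -5 + L³/5 (J(L) = -5 + ((L*L)*L)/5 = -5 + (L²*L)/5 = -5 + L³/5)
S(Y, v) = √(-3 + Y³/5) (S(Y, v) = √(2 + (-5 + Y³/5)) = √(-3 + Y³/5))
S(5, 3)*(N + 44) = (√(-75 + 5*5³)/5)*(-28 + 44) = (√(-75 + 5*125)/5)*16 = (√(-75 + 625)/5)*16 = (√550/5)*16 = ((5*√22)/5)*16 = √22*16 = 16*√22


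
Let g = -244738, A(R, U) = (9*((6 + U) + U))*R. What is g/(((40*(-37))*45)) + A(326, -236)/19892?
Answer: -10773765263/165600900 ≈ -65.059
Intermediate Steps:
A(R, U) = R*(54 + 18*U) (A(R, U) = (9*(6 + 2*U))*R = (54 + 18*U)*R = R*(54 + 18*U))
g/(((40*(-37))*45)) + A(326, -236)/19892 = -244738/((40*(-37))*45) + (18*326*(3 - 236))/19892 = -244738/((-1480*45)) + (18*326*(-233))*(1/19892) = -244738/(-66600) - 1367244*1/19892 = -244738*(-1/66600) - 341811/4973 = 122369/33300 - 341811/4973 = -10773765263/165600900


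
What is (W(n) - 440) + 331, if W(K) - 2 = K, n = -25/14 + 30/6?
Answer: -1453/14 ≈ -103.79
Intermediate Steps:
n = 45/14 (n = -25*1/14 + 30*(1/6) = -25/14 + 5 = 45/14 ≈ 3.2143)
W(K) = 2 + K
(W(n) - 440) + 331 = ((2 + 45/14) - 440) + 331 = (73/14 - 440) + 331 = -6087/14 + 331 = -1453/14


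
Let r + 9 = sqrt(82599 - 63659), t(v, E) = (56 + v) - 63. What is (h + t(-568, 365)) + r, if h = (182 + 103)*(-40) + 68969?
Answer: 56985 + 2*sqrt(4735) ≈ 57123.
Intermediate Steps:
h = 57569 (h = 285*(-40) + 68969 = -11400 + 68969 = 57569)
t(v, E) = -7 + v
r = -9 + 2*sqrt(4735) (r = -9 + sqrt(82599 - 63659) = -9 + sqrt(18940) = -9 + 2*sqrt(4735) ≈ 128.62)
(h + t(-568, 365)) + r = (57569 + (-7 - 568)) + (-9 + 2*sqrt(4735)) = (57569 - 575) + (-9 + 2*sqrt(4735)) = 56994 + (-9 + 2*sqrt(4735)) = 56985 + 2*sqrt(4735)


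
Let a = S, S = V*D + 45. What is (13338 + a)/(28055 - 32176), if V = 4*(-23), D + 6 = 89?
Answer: -5747/4121 ≈ -1.3946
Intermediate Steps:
D = 83 (D = -6 + 89 = 83)
V = -92
S = -7591 (S = -92*83 + 45 = -7636 + 45 = -7591)
a = -7591
(13338 + a)/(28055 - 32176) = (13338 - 7591)/(28055 - 32176) = 5747/(-4121) = 5747*(-1/4121) = -5747/4121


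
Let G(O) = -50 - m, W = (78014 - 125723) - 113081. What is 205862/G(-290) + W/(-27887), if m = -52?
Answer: 2870597587/27887 ≈ 1.0294e+5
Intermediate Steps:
W = -160790 (W = -47709 - 113081 = -160790)
G(O) = 2 (G(O) = -50 - 1*(-52) = -50 + 52 = 2)
205862/G(-290) + W/(-27887) = 205862/2 - 160790/(-27887) = 205862*(½) - 160790*(-1/27887) = 102931 + 160790/27887 = 2870597587/27887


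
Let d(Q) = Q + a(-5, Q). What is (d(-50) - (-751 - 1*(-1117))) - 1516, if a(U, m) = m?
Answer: -1982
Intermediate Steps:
d(Q) = 2*Q (d(Q) = Q + Q = 2*Q)
(d(-50) - (-751 - 1*(-1117))) - 1516 = (2*(-50) - (-751 - 1*(-1117))) - 1516 = (-100 - (-751 + 1117)) - 1516 = (-100 - 1*366) - 1516 = (-100 - 366) - 1516 = -466 - 1516 = -1982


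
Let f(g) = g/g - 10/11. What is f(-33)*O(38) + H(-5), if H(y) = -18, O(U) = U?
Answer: -160/11 ≈ -14.545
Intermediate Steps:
f(g) = 1/11 (f(g) = 1 - 10*1/11 = 1 - 10/11 = 1/11)
f(-33)*O(38) + H(-5) = (1/11)*38 - 18 = 38/11 - 18 = -160/11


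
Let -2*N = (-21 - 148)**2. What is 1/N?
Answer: -2/28561 ≈ -7.0026e-5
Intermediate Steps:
N = -28561/2 (N = -(-21 - 148)**2/2 = -1/2*(-169)**2 = -1/2*28561 = -28561/2 ≈ -14281.)
1/N = 1/(-28561/2) = -2/28561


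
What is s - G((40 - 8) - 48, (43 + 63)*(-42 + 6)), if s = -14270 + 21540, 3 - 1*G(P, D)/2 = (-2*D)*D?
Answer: -58240160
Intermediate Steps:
G(P, D) = 6 + 4*D**2 (G(P, D) = 6 - 2*(-2*D)*D = 6 - (-4)*D**2 = 6 + 4*D**2)
s = 7270
s - G((40 - 8) - 48, (43 + 63)*(-42 + 6)) = 7270 - (6 + 4*((43 + 63)*(-42 + 6))**2) = 7270 - (6 + 4*(106*(-36))**2) = 7270 - (6 + 4*(-3816)**2) = 7270 - (6 + 4*14561856) = 7270 - (6 + 58247424) = 7270 - 1*58247430 = 7270 - 58247430 = -58240160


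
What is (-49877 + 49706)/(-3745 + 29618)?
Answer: -171/25873 ≈ -0.0066092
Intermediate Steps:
(-49877 + 49706)/(-3745 + 29618) = -171/25873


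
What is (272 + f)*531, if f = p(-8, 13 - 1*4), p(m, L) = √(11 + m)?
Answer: 144432 + 531*√3 ≈ 1.4535e+5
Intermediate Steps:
f = √3 (f = √(11 - 8) = √3 ≈ 1.7320)
(272 + f)*531 = (272 + √3)*531 = 144432 + 531*√3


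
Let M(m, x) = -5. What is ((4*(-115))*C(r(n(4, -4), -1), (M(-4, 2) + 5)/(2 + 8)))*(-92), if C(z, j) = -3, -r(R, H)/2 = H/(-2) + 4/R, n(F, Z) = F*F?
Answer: -126960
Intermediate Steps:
n(F, Z) = F**2
r(R, H) = H - 8/R (r(R, H) = -2*(H/(-2) + 4/R) = -2*(H*(-1/2) + 4/R) = -2*(-H/2 + 4/R) = -2*(4/R - H/2) = H - 8/R)
((4*(-115))*C(r(n(4, -4), -1), (M(-4, 2) + 5)/(2 + 8)))*(-92) = ((4*(-115))*(-3))*(-92) = -460*(-3)*(-92) = 1380*(-92) = -126960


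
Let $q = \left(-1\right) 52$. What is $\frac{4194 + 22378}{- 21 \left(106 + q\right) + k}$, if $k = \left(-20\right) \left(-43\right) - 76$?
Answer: $- \frac{1898}{25} \approx -75.92$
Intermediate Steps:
$q = -52$
$k = 784$ ($k = 860 - 76 = 784$)
$\frac{4194 + 22378}{- 21 \left(106 + q\right) + k} = \frac{4194 + 22378}{- 21 \left(106 - 52\right) + 784} = \frac{26572}{\left(-21\right) 54 + 784} = \frac{26572}{-1134 + 784} = \frac{26572}{-350} = 26572 \left(- \frac{1}{350}\right) = - \frac{1898}{25}$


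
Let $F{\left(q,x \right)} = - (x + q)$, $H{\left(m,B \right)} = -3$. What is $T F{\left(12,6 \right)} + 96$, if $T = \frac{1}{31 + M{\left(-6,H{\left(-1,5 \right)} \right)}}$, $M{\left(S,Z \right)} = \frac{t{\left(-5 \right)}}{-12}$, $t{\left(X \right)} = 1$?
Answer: $\frac{35400}{371} \approx 95.418$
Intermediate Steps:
$M{\left(S,Z \right)} = - \frac{1}{12}$ ($M{\left(S,Z \right)} = 1 \frac{1}{-12} = 1 \left(- \frac{1}{12}\right) = - \frac{1}{12}$)
$F{\left(q,x \right)} = - q - x$ ($F{\left(q,x \right)} = - (q + x) = - q - x$)
$T = \frac{12}{371}$ ($T = \frac{1}{31 - \frac{1}{12}} = \frac{1}{\frac{371}{12}} = \frac{12}{371} \approx 0.032345$)
$T F{\left(12,6 \right)} + 96 = \frac{12 \left(\left(-1\right) 12 - 6\right)}{371} + 96 = \frac{12 \left(-12 - 6\right)}{371} + 96 = \frac{12}{371} \left(-18\right) + 96 = - \frac{216}{371} + 96 = \frac{35400}{371}$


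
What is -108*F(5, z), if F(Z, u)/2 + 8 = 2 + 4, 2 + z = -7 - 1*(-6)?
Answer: 432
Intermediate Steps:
z = -3 (z = -2 + (-7 - 1*(-6)) = -2 + (-7 + 6) = -2 - 1 = -3)
F(Z, u) = -4 (F(Z, u) = -16 + 2*(2 + 4) = -16 + 2*6 = -16 + 12 = -4)
-108*F(5, z) = -108*(-4) = 432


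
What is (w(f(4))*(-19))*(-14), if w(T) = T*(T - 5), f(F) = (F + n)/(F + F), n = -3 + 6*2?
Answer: -46683/32 ≈ -1458.8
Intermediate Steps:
n = 9 (n = -3 + 12 = 9)
f(F) = (9 + F)/(2*F) (f(F) = (F + 9)/(F + F) = (9 + F)/((2*F)) = (9 + F)*(1/(2*F)) = (9 + F)/(2*F))
w(T) = T*(-5 + T)
(w(f(4))*(-19))*(-14) = ((((½)*(9 + 4)/4)*(-5 + (½)*(9 + 4)/4))*(-19))*(-14) = ((((½)*(¼)*13)*(-5 + (½)*(¼)*13))*(-19))*(-14) = ((13*(-5 + 13/8)/8)*(-19))*(-14) = (((13/8)*(-27/8))*(-19))*(-14) = -351/64*(-19)*(-14) = (6669/64)*(-14) = -46683/32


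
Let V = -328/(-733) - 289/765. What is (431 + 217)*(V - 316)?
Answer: -750309192/3665 ≈ -2.0472e+5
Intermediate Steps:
V = 2299/32985 (V = -328*(-1/733) - 289*1/765 = 328/733 - 17/45 = 2299/32985 ≈ 0.069698)
(431 + 217)*(V - 316) = (431 + 217)*(2299/32985 - 316) = 648*(-10420961/32985) = -750309192/3665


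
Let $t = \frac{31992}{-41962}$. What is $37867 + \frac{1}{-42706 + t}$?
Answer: $\frac{33929990027613}{896030582} \approx 37867.0$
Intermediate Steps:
$t = - \frac{15996}{20981}$ ($t = 31992 \left(- \frac{1}{41962}\right) = - \frac{15996}{20981} \approx -0.7624$)
$37867 + \frac{1}{-42706 + t} = 37867 + \frac{1}{-42706 - \frac{15996}{20981}} = 37867 + \frac{1}{- \frac{896030582}{20981}} = 37867 - \frac{20981}{896030582} = \frac{33929990027613}{896030582}$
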